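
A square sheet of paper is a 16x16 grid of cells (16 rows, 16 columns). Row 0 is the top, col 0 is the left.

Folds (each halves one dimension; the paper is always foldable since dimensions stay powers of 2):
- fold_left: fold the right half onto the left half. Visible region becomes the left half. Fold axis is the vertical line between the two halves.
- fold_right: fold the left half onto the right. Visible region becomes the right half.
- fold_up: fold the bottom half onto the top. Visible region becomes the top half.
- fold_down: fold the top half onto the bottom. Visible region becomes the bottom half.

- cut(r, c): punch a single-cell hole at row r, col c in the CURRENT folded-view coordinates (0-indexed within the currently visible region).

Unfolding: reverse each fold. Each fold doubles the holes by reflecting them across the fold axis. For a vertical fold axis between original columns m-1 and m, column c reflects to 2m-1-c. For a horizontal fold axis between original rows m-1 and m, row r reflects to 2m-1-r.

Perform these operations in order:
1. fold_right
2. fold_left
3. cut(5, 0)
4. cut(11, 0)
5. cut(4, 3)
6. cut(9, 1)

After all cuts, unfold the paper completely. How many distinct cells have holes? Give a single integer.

Op 1 fold_right: fold axis v@8; visible region now rows[0,16) x cols[8,16) = 16x8
Op 2 fold_left: fold axis v@12; visible region now rows[0,16) x cols[8,12) = 16x4
Op 3 cut(5, 0): punch at orig (5,8); cuts so far [(5, 8)]; region rows[0,16) x cols[8,12) = 16x4
Op 4 cut(11, 0): punch at orig (11,8); cuts so far [(5, 8), (11, 8)]; region rows[0,16) x cols[8,12) = 16x4
Op 5 cut(4, 3): punch at orig (4,11); cuts so far [(4, 11), (5, 8), (11, 8)]; region rows[0,16) x cols[8,12) = 16x4
Op 6 cut(9, 1): punch at orig (9,9); cuts so far [(4, 11), (5, 8), (9, 9), (11, 8)]; region rows[0,16) x cols[8,12) = 16x4
Unfold 1 (reflect across v@12): 8 holes -> [(4, 11), (4, 12), (5, 8), (5, 15), (9, 9), (9, 14), (11, 8), (11, 15)]
Unfold 2 (reflect across v@8): 16 holes -> [(4, 3), (4, 4), (4, 11), (4, 12), (5, 0), (5, 7), (5, 8), (5, 15), (9, 1), (9, 6), (9, 9), (9, 14), (11, 0), (11, 7), (11, 8), (11, 15)]

Answer: 16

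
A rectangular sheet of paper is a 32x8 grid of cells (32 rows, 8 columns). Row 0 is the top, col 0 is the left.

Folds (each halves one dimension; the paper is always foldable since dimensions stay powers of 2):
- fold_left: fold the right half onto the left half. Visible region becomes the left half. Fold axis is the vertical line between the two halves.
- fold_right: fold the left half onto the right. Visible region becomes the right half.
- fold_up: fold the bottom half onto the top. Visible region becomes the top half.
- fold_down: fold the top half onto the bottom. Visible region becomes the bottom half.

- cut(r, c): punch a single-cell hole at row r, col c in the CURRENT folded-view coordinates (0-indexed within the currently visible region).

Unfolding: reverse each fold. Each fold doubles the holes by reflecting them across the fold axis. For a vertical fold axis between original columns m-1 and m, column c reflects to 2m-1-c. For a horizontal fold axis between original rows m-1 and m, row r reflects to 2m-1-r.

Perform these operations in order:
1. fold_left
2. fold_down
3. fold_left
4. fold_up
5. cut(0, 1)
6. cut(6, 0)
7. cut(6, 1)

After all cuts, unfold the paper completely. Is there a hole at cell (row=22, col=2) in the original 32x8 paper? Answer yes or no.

Op 1 fold_left: fold axis v@4; visible region now rows[0,32) x cols[0,4) = 32x4
Op 2 fold_down: fold axis h@16; visible region now rows[16,32) x cols[0,4) = 16x4
Op 3 fold_left: fold axis v@2; visible region now rows[16,32) x cols[0,2) = 16x2
Op 4 fold_up: fold axis h@24; visible region now rows[16,24) x cols[0,2) = 8x2
Op 5 cut(0, 1): punch at orig (16,1); cuts so far [(16, 1)]; region rows[16,24) x cols[0,2) = 8x2
Op 6 cut(6, 0): punch at orig (22,0); cuts so far [(16, 1), (22, 0)]; region rows[16,24) x cols[0,2) = 8x2
Op 7 cut(6, 1): punch at orig (22,1); cuts so far [(16, 1), (22, 0), (22, 1)]; region rows[16,24) x cols[0,2) = 8x2
Unfold 1 (reflect across h@24): 6 holes -> [(16, 1), (22, 0), (22, 1), (25, 0), (25, 1), (31, 1)]
Unfold 2 (reflect across v@2): 12 holes -> [(16, 1), (16, 2), (22, 0), (22, 1), (22, 2), (22, 3), (25, 0), (25, 1), (25, 2), (25, 3), (31, 1), (31, 2)]
Unfold 3 (reflect across h@16): 24 holes -> [(0, 1), (0, 2), (6, 0), (6, 1), (6, 2), (6, 3), (9, 0), (9, 1), (9, 2), (9, 3), (15, 1), (15, 2), (16, 1), (16, 2), (22, 0), (22, 1), (22, 2), (22, 3), (25, 0), (25, 1), (25, 2), (25, 3), (31, 1), (31, 2)]
Unfold 4 (reflect across v@4): 48 holes -> [(0, 1), (0, 2), (0, 5), (0, 6), (6, 0), (6, 1), (6, 2), (6, 3), (6, 4), (6, 5), (6, 6), (6, 7), (9, 0), (9, 1), (9, 2), (9, 3), (9, 4), (9, 5), (9, 6), (9, 7), (15, 1), (15, 2), (15, 5), (15, 6), (16, 1), (16, 2), (16, 5), (16, 6), (22, 0), (22, 1), (22, 2), (22, 3), (22, 4), (22, 5), (22, 6), (22, 7), (25, 0), (25, 1), (25, 2), (25, 3), (25, 4), (25, 5), (25, 6), (25, 7), (31, 1), (31, 2), (31, 5), (31, 6)]
Holes: [(0, 1), (0, 2), (0, 5), (0, 6), (6, 0), (6, 1), (6, 2), (6, 3), (6, 4), (6, 5), (6, 6), (6, 7), (9, 0), (9, 1), (9, 2), (9, 3), (9, 4), (9, 5), (9, 6), (9, 7), (15, 1), (15, 2), (15, 5), (15, 6), (16, 1), (16, 2), (16, 5), (16, 6), (22, 0), (22, 1), (22, 2), (22, 3), (22, 4), (22, 5), (22, 6), (22, 7), (25, 0), (25, 1), (25, 2), (25, 3), (25, 4), (25, 5), (25, 6), (25, 7), (31, 1), (31, 2), (31, 5), (31, 6)]

Answer: yes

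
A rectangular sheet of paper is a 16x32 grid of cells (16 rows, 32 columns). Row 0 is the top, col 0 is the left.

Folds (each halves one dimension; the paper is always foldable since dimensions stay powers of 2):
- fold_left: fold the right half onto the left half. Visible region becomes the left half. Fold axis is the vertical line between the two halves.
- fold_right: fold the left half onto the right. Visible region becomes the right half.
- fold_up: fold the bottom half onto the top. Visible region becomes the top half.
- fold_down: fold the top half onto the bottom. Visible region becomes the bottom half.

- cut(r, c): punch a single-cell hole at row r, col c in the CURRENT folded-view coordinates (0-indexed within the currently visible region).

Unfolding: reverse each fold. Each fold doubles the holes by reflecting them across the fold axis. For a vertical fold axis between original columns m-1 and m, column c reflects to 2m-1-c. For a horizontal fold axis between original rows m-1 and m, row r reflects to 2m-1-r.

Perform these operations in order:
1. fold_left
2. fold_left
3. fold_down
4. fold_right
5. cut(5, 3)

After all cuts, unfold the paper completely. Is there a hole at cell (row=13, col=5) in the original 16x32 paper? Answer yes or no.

Op 1 fold_left: fold axis v@16; visible region now rows[0,16) x cols[0,16) = 16x16
Op 2 fold_left: fold axis v@8; visible region now rows[0,16) x cols[0,8) = 16x8
Op 3 fold_down: fold axis h@8; visible region now rows[8,16) x cols[0,8) = 8x8
Op 4 fold_right: fold axis v@4; visible region now rows[8,16) x cols[4,8) = 8x4
Op 5 cut(5, 3): punch at orig (13,7); cuts so far [(13, 7)]; region rows[8,16) x cols[4,8) = 8x4
Unfold 1 (reflect across v@4): 2 holes -> [(13, 0), (13, 7)]
Unfold 2 (reflect across h@8): 4 holes -> [(2, 0), (2, 7), (13, 0), (13, 7)]
Unfold 3 (reflect across v@8): 8 holes -> [(2, 0), (2, 7), (2, 8), (2, 15), (13, 0), (13, 7), (13, 8), (13, 15)]
Unfold 4 (reflect across v@16): 16 holes -> [(2, 0), (2, 7), (2, 8), (2, 15), (2, 16), (2, 23), (2, 24), (2, 31), (13, 0), (13, 7), (13, 8), (13, 15), (13, 16), (13, 23), (13, 24), (13, 31)]
Holes: [(2, 0), (2, 7), (2, 8), (2, 15), (2, 16), (2, 23), (2, 24), (2, 31), (13, 0), (13, 7), (13, 8), (13, 15), (13, 16), (13, 23), (13, 24), (13, 31)]

Answer: no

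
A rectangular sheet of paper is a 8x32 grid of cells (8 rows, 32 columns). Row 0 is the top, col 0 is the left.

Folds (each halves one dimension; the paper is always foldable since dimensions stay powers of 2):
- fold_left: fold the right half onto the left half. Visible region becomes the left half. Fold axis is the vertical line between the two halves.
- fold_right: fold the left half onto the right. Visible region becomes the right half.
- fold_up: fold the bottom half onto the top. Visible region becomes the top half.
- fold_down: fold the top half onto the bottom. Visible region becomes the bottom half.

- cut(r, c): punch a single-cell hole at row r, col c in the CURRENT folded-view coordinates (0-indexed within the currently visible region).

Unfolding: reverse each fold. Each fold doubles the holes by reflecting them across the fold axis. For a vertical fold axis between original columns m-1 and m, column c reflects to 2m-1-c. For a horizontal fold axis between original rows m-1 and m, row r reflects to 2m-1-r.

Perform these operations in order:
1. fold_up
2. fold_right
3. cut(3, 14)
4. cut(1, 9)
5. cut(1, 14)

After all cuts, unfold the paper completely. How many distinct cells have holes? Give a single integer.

Answer: 12

Derivation:
Op 1 fold_up: fold axis h@4; visible region now rows[0,4) x cols[0,32) = 4x32
Op 2 fold_right: fold axis v@16; visible region now rows[0,4) x cols[16,32) = 4x16
Op 3 cut(3, 14): punch at orig (3,30); cuts so far [(3, 30)]; region rows[0,4) x cols[16,32) = 4x16
Op 4 cut(1, 9): punch at orig (1,25); cuts so far [(1, 25), (3, 30)]; region rows[0,4) x cols[16,32) = 4x16
Op 5 cut(1, 14): punch at orig (1,30); cuts so far [(1, 25), (1, 30), (3, 30)]; region rows[0,4) x cols[16,32) = 4x16
Unfold 1 (reflect across v@16): 6 holes -> [(1, 1), (1, 6), (1, 25), (1, 30), (3, 1), (3, 30)]
Unfold 2 (reflect across h@4): 12 holes -> [(1, 1), (1, 6), (1, 25), (1, 30), (3, 1), (3, 30), (4, 1), (4, 30), (6, 1), (6, 6), (6, 25), (6, 30)]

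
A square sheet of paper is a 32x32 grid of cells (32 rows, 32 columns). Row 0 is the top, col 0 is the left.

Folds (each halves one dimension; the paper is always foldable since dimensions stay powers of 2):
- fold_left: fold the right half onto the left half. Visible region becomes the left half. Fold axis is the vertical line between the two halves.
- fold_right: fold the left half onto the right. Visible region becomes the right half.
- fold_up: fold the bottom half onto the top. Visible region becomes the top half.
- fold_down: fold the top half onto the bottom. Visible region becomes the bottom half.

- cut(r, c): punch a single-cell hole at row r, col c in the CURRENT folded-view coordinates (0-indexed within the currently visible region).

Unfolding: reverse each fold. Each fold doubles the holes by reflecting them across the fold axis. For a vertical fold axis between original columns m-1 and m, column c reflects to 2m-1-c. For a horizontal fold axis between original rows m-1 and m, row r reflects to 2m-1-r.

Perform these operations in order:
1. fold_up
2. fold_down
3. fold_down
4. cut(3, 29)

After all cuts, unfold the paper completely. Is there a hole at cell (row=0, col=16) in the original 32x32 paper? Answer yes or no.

Answer: no

Derivation:
Op 1 fold_up: fold axis h@16; visible region now rows[0,16) x cols[0,32) = 16x32
Op 2 fold_down: fold axis h@8; visible region now rows[8,16) x cols[0,32) = 8x32
Op 3 fold_down: fold axis h@12; visible region now rows[12,16) x cols[0,32) = 4x32
Op 4 cut(3, 29): punch at orig (15,29); cuts so far [(15, 29)]; region rows[12,16) x cols[0,32) = 4x32
Unfold 1 (reflect across h@12): 2 holes -> [(8, 29), (15, 29)]
Unfold 2 (reflect across h@8): 4 holes -> [(0, 29), (7, 29), (8, 29), (15, 29)]
Unfold 3 (reflect across h@16): 8 holes -> [(0, 29), (7, 29), (8, 29), (15, 29), (16, 29), (23, 29), (24, 29), (31, 29)]
Holes: [(0, 29), (7, 29), (8, 29), (15, 29), (16, 29), (23, 29), (24, 29), (31, 29)]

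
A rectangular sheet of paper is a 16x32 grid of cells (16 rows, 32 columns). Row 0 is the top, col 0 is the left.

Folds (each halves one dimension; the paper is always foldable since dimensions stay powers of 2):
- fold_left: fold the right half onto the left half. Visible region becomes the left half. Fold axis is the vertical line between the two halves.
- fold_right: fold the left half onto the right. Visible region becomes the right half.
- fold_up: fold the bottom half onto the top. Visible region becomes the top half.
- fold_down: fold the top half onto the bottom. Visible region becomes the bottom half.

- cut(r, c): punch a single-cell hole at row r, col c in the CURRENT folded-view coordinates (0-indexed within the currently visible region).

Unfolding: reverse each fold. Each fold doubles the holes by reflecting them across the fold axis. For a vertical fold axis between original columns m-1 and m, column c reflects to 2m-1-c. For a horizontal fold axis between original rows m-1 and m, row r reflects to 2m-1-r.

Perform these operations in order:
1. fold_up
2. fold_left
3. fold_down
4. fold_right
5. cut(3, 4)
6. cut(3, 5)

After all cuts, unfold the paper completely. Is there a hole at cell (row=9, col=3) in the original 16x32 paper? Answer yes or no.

Op 1 fold_up: fold axis h@8; visible region now rows[0,8) x cols[0,32) = 8x32
Op 2 fold_left: fold axis v@16; visible region now rows[0,8) x cols[0,16) = 8x16
Op 3 fold_down: fold axis h@4; visible region now rows[4,8) x cols[0,16) = 4x16
Op 4 fold_right: fold axis v@8; visible region now rows[4,8) x cols[8,16) = 4x8
Op 5 cut(3, 4): punch at orig (7,12); cuts so far [(7, 12)]; region rows[4,8) x cols[8,16) = 4x8
Op 6 cut(3, 5): punch at orig (7,13); cuts so far [(7, 12), (7, 13)]; region rows[4,8) x cols[8,16) = 4x8
Unfold 1 (reflect across v@8): 4 holes -> [(7, 2), (7, 3), (7, 12), (7, 13)]
Unfold 2 (reflect across h@4): 8 holes -> [(0, 2), (0, 3), (0, 12), (0, 13), (7, 2), (7, 3), (7, 12), (7, 13)]
Unfold 3 (reflect across v@16): 16 holes -> [(0, 2), (0, 3), (0, 12), (0, 13), (0, 18), (0, 19), (0, 28), (0, 29), (7, 2), (7, 3), (7, 12), (7, 13), (7, 18), (7, 19), (7, 28), (7, 29)]
Unfold 4 (reflect across h@8): 32 holes -> [(0, 2), (0, 3), (0, 12), (0, 13), (0, 18), (0, 19), (0, 28), (0, 29), (7, 2), (7, 3), (7, 12), (7, 13), (7, 18), (7, 19), (7, 28), (7, 29), (8, 2), (8, 3), (8, 12), (8, 13), (8, 18), (8, 19), (8, 28), (8, 29), (15, 2), (15, 3), (15, 12), (15, 13), (15, 18), (15, 19), (15, 28), (15, 29)]
Holes: [(0, 2), (0, 3), (0, 12), (0, 13), (0, 18), (0, 19), (0, 28), (0, 29), (7, 2), (7, 3), (7, 12), (7, 13), (7, 18), (7, 19), (7, 28), (7, 29), (8, 2), (8, 3), (8, 12), (8, 13), (8, 18), (8, 19), (8, 28), (8, 29), (15, 2), (15, 3), (15, 12), (15, 13), (15, 18), (15, 19), (15, 28), (15, 29)]

Answer: no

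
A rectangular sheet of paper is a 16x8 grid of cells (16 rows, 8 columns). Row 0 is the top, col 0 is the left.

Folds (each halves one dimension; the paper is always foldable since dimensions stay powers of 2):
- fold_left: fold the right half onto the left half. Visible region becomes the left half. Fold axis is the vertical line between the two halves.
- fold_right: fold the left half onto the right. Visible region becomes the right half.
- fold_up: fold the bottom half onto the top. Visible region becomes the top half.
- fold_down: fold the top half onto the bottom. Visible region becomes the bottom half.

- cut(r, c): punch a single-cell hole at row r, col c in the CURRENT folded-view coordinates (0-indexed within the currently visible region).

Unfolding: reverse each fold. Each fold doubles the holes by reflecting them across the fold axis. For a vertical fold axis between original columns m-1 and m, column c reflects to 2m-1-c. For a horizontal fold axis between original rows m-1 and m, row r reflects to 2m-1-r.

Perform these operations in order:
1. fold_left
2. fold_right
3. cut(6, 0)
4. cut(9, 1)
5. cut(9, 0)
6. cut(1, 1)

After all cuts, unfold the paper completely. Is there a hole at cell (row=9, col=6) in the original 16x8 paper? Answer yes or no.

Op 1 fold_left: fold axis v@4; visible region now rows[0,16) x cols[0,4) = 16x4
Op 2 fold_right: fold axis v@2; visible region now rows[0,16) x cols[2,4) = 16x2
Op 3 cut(6, 0): punch at orig (6,2); cuts so far [(6, 2)]; region rows[0,16) x cols[2,4) = 16x2
Op 4 cut(9, 1): punch at orig (9,3); cuts so far [(6, 2), (9, 3)]; region rows[0,16) x cols[2,4) = 16x2
Op 5 cut(9, 0): punch at orig (9,2); cuts so far [(6, 2), (9, 2), (9, 3)]; region rows[0,16) x cols[2,4) = 16x2
Op 6 cut(1, 1): punch at orig (1,3); cuts so far [(1, 3), (6, 2), (9, 2), (9, 3)]; region rows[0,16) x cols[2,4) = 16x2
Unfold 1 (reflect across v@2): 8 holes -> [(1, 0), (1, 3), (6, 1), (6, 2), (9, 0), (9, 1), (9, 2), (9, 3)]
Unfold 2 (reflect across v@4): 16 holes -> [(1, 0), (1, 3), (1, 4), (1, 7), (6, 1), (6, 2), (6, 5), (6, 6), (9, 0), (9, 1), (9, 2), (9, 3), (9, 4), (9, 5), (9, 6), (9, 7)]
Holes: [(1, 0), (1, 3), (1, 4), (1, 7), (6, 1), (6, 2), (6, 5), (6, 6), (9, 0), (9, 1), (9, 2), (9, 3), (9, 4), (9, 5), (9, 6), (9, 7)]

Answer: yes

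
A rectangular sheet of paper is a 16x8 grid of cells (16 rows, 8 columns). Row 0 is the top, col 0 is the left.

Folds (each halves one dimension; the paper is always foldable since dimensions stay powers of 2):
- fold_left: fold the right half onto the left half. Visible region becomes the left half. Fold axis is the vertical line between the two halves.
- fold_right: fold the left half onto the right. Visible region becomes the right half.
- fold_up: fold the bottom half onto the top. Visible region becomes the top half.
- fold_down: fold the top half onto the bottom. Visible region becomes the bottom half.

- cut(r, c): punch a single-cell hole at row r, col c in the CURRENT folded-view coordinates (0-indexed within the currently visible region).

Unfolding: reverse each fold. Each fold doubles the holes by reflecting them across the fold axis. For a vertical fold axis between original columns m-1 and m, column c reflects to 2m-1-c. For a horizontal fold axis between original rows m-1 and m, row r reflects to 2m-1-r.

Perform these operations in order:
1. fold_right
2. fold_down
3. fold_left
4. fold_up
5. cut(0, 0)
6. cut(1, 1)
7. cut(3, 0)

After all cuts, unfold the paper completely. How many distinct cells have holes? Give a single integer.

Op 1 fold_right: fold axis v@4; visible region now rows[0,16) x cols[4,8) = 16x4
Op 2 fold_down: fold axis h@8; visible region now rows[8,16) x cols[4,8) = 8x4
Op 3 fold_left: fold axis v@6; visible region now rows[8,16) x cols[4,6) = 8x2
Op 4 fold_up: fold axis h@12; visible region now rows[8,12) x cols[4,6) = 4x2
Op 5 cut(0, 0): punch at orig (8,4); cuts so far [(8, 4)]; region rows[8,12) x cols[4,6) = 4x2
Op 6 cut(1, 1): punch at orig (9,5); cuts so far [(8, 4), (9, 5)]; region rows[8,12) x cols[4,6) = 4x2
Op 7 cut(3, 0): punch at orig (11,4); cuts so far [(8, 4), (9, 5), (11, 4)]; region rows[8,12) x cols[4,6) = 4x2
Unfold 1 (reflect across h@12): 6 holes -> [(8, 4), (9, 5), (11, 4), (12, 4), (14, 5), (15, 4)]
Unfold 2 (reflect across v@6): 12 holes -> [(8, 4), (8, 7), (9, 5), (9, 6), (11, 4), (11, 7), (12, 4), (12, 7), (14, 5), (14, 6), (15, 4), (15, 7)]
Unfold 3 (reflect across h@8): 24 holes -> [(0, 4), (0, 7), (1, 5), (1, 6), (3, 4), (3, 7), (4, 4), (4, 7), (6, 5), (6, 6), (7, 4), (7, 7), (8, 4), (8, 7), (9, 5), (9, 6), (11, 4), (11, 7), (12, 4), (12, 7), (14, 5), (14, 6), (15, 4), (15, 7)]
Unfold 4 (reflect across v@4): 48 holes -> [(0, 0), (0, 3), (0, 4), (0, 7), (1, 1), (1, 2), (1, 5), (1, 6), (3, 0), (3, 3), (3, 4), (3, 7), (4, 0), (4, 3), (4, 4), (4, 7), (6, 1), (6, 2), (6, 5), (6, 6), (7, 0), (7, 3), (7, 4), (7, 7), (8, 0), (8, 3), (8, 4), (8, 7), (9, 1), (9, 2), (9, 5), (9, 6), (11, 0), (11, 3), (11, 4), (11, 7), (12, 0), (12, 3), (12, 4), (12, 7), (14, 1), (14, 2), (14, 5), (14, 6), (15, 0), (15, 3), (15, 4), (15, 7)]

Answer: 48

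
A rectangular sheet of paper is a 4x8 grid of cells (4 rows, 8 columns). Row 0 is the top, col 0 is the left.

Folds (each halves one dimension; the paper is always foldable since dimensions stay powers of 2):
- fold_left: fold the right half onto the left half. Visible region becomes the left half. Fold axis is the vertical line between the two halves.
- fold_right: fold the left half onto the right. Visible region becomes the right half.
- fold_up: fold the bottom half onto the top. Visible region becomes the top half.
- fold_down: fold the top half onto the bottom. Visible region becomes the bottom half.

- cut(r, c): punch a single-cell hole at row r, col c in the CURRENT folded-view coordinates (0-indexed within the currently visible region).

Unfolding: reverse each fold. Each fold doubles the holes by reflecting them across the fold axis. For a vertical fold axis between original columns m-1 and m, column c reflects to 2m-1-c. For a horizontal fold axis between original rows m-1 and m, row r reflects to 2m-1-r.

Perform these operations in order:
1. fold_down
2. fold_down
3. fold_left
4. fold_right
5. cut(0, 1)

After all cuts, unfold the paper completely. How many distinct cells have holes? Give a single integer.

Op 1 fold_down: fold axis h@2; visible region now rows[2,4) x cols[0,8) = 2x8
Op 2 fold_down: fold axis h@3; visible region now rows[3,4) x cols[0,8) = 1x8
Op 3 fold_left: fold axis v@4; visible region now rows[3,4) x cols[0,4) = 1x4
Op 4 fold_right: fold axis v@2; visible region now rows[3,4) x cols[2,4) = 1x2
Op 5 cut(0, 1): punch at orig (3,3); cuts so far [(3, 3)]; region rows[3,4) x cols[2,4) = 1x2
Unfold 1 (reflect across v@2): 2 holes -> [(3, 0), (3, 3)]
Unfold 2 (reflect across v@4): 4 holes -> [(3, 0), (3, 3), (3, 4), (3, 7)]
Unfold 3 (reflect across h@3): 8 holes -> [(2, 0), (2, 3), (2, 4), (2, 7), (3, 0), (3, 3), (3, 4), (3, 7)]
Unfold 4 (reflect across h@2): 16 holes -> [(0, 0), (0, 3), (0, 4), (0, 7), (1, 0), (1, 3), (1, 4), (1, 7), (2, 0), (2, 3), (2, 4), (2, 7), (3, 0), (3, 3), (3, 4), (3, 7)]

Answer: 16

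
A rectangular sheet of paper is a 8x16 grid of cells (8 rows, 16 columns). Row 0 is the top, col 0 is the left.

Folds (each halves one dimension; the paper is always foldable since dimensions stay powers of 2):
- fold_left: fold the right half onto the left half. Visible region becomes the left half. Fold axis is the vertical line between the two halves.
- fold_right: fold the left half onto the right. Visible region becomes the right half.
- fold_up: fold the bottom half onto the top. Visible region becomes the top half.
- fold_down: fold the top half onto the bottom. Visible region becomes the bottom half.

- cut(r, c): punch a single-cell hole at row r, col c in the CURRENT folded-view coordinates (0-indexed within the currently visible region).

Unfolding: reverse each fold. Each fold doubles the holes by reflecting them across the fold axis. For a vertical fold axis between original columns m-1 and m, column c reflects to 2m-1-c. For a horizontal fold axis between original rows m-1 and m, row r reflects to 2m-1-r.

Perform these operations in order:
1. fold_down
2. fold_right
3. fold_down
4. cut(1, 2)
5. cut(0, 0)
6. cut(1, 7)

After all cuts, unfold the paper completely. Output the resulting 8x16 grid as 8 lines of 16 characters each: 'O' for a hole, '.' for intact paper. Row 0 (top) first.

Answer: O....O....O....O
.......OO.......
.......OO.......
O....O....O....O
O....O....O....O
.......OO.......
.......OO.......
O....O....O....O

Derivation:
Op 1 fold_down: fold axis h@4; visible region now rows[4,8) x cols[0,16) = 4x16
Op 2 fold_right: fold axis v@8; visible region now rows[4,8) x cols[8,16) = 4x8
Op 3 fold_down: fold axis h@6; visible region now rows[6,8) x cols[8,16) = 2x8
Op 4 cut(1, 2): punch at orig (7,10); cuts so far [(7, 10)]; region rows[6,8) x cols[8,16) = 2x8
Op 5 cut(0, 0): punch at orig (6,8); cuts so far [(6, 8), (7, 10)]; region rows[6,8) x cols[8,16) = 2x8
Op 6 cut(1, 7): punch at orig (7,15); cuts so far [(6, 8), (7, 10), (7, 15)]; region rows[6,8) x cols[8,16) = 2x8
Unfold 1 (reflect across h@6): 6 holes -> [(4, 10), (4, 15), (5, 8), (6, 8), (7, 10), (7, 15)]
Unfold 2 (reflect across v@8): 12 holes -> [(4, 0), (4, 5), (4, 10), (4, 15), (5, 7), (5, 8), (6, 7), (6, 8), (7, 0), (7, 5), (7, 10), (7, 15)]
Unfold 3 (reflect across h@4): 24 holes -> [(0, 0), (0, 5), (0, 10), (0, 15), (1, 7), (1, 8), (2, 7), (2, 8), (3, 0), (3, 5), (3, 10), (3, 15), (4, 0), (4, 5), (4, 10), (4, 15), (5, 7), (5, 8), (6, 7), (6, 8), (7, 0), (7, 5), (7, 10), (7, 15)]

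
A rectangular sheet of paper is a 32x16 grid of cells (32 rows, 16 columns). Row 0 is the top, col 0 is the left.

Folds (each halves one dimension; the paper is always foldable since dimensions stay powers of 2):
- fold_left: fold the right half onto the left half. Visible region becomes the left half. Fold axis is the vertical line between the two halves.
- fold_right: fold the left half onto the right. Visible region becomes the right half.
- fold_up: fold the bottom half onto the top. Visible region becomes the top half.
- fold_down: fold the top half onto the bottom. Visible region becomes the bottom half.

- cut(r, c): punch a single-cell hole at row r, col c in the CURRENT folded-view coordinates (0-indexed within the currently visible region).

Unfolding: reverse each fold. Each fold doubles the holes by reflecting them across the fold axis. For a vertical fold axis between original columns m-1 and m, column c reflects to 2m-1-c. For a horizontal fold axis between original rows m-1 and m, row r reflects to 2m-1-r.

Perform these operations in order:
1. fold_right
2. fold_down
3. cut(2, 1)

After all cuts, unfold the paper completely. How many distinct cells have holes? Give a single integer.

Answer: 4

Derivation:
Op 1 fold_right: fold axis v@8; visible region now rows[0,32) x cols[8,16) = 32x8
Op 2 fold_down: fold axis h@16; visible region now rows[16,32) x cols[8,16) = 16x8
Op 3 cut(2, 1): punch at orig (18,9); cuts so far [(18, 9)]; region rows[16,32) x cols[8,16) = 16x8
Unfold 1 (reflect across h@16): 2 holes -> [(13, 9), (18, 9)]
Unfold 2 (reflect across v@8): 4 holes -> [(13, 6), (13, 9), (18, 6), (18, 9)]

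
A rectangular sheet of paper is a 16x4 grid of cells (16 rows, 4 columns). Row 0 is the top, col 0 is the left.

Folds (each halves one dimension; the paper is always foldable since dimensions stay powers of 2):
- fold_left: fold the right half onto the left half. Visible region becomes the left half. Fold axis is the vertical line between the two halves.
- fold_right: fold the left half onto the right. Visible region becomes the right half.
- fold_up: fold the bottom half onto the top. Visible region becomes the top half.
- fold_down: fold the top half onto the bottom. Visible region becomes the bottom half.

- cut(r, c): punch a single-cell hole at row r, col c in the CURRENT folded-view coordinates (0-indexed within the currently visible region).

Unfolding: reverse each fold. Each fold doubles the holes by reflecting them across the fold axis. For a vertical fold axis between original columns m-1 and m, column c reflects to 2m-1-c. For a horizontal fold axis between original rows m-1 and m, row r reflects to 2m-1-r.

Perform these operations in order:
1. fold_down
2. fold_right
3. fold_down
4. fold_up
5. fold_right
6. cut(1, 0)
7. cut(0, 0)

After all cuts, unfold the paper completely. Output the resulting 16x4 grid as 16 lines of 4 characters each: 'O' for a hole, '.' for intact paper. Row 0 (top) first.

Op 1 fold_down: fold axis h@8; visible region now rows[8,16) x cols[0,4) = 8x4
Op 2 fold_right: fold axis v@2; visible region now rows[8,16) x cols[2,4) = 8x2
Op 3 fold_down: fold axis h@12; visible region now rows[12,16) x cols[2,4) = 4x2
Op 4 fold_up: fold axis h@14; visible region now rows[12,14) x cols[2,4) = 2x2
Op 5 fold_right: fold axis v@3; visible region now rows[12,14) x cols[3,4) = 2x1
Op 6 cut(1, 0): punch at orig (13,3); cuts so far [(13, 3)]; region rows[12,14) x cols[3,4) = 2x1
Op 7 cut(0, 0): punch at orig (12,3); cuts so far [(12, 3), (13, 3)]; region rows[12,14) x cols[3,4) = 2x1
Unfold 1 (reflect across v@3): 4 holes -> [(12, 2), (12, 3), (13, 2), (13, 3)]
Unfold 2 (reflect across h@14): 8 holes -> [(12, 2), (12, 3), (13, 2), (13, 3), (14, 2), (14, 3), (15, 2), (15, 3)]
Unfold 3 (reflect across h@12): 16 holes -> [(8, 2), (8, 3), (9, 2), (9, 3), (10, 2), (10, 3), (11, 2), (11, 3), (12, 2), (12, 3), (13, 2), (13, 3), (14, 2), (14, 3), (15, 2), (15, 3)]
Unfold 4 (reflect across v@2): 32 holes -> [(8, 0), (8, 1), (8, 2), (8, 3), (9, 0), (9, 1), (9, 2), (9, 3), (10, 0), (10, 1), (10, 2), (10, 3), (11, 0), (11, 1), (11, 2), (11, 3), (12, 0), (12, 1), (12, 2), (12, 3), (13, 0), (13, 1), (13, 2), (13, 3), (14, 0), (14, 1), (14, 2), (14, 3), (15, 0), (15, 1), (15, 2), (15, 3)]
Unfold 5 (reflect across h@8): 64 holes -> [(0, 0), (0, 1), (0, 2), (0, 3), (1, 0), (1, 1), (1, 2), (1, 3), (2, 0), (2, 1), (2, 2), (2, 3), (3, 0), (3, 1), (3, 2), (3, 3), (4, 0), (4, 1), (4, 2), (4, 3), (5, 0), (5, 1), (5, 2), (5, 3), (6, 0), (6, 1), (6, 2), (6, 3), (7, 0), (7, 1), (7, 2), (7, 3), (8, 0), (8, 1), (8, 2), (8, 3), (9, 0), (9, 1), (9, 2), (9, 3), (10, 0), (10, 1), (10, 2), (10, 3), (11, 0), (11, 1), (11, 2), (11, 3), (12, 0), (12, 1), (12, 2), (12, 3), (13, 0), (13, 1), (13, 2), (13, 3), (14, 0), (14, 1), (14, 2), (14, 3), (15, 0), (15, 1), (15, 2), (15, 3)]

Answer: OOOO
OOOO
OOOO
OOOO
OOOO
OOOO
OOOO
OOOO
OOOO
OOOO
OOOO
OOOO
OOOO
OOOO
OOOO
OOOO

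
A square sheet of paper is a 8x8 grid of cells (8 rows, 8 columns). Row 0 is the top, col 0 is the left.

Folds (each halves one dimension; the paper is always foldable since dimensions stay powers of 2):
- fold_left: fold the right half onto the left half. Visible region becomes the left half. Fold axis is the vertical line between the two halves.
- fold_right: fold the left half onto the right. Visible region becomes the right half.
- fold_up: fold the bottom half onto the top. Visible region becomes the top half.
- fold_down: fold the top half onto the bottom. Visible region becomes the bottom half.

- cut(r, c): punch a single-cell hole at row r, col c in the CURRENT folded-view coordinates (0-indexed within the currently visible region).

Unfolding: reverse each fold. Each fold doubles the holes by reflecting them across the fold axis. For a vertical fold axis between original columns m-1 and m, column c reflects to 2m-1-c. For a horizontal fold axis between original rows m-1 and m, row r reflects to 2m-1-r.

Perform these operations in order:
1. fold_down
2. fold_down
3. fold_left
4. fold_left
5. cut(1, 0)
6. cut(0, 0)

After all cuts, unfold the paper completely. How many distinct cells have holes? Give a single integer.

Answer: 32

Derivation:
Op 1 fold_down: fold axis h@4; visible region now rows[4,8) x cols[0,8) = 4x8
Op 2 fold_down: fold axis h@6; visible region now rows[6,8) x cols[0,8) = 2x8
Op 3 fold_left: fold axis v@4; visible region now rows[6,8) x cols[0,4) = 2x4
Op 4 fold_left: fold axis v@2; visible region now rows[6,8) x cols[0,2) = 2x2
Op 5 cut(1, 0): punch at orig (7,0); cuts so far [(7, 0)]; region rows[6,8) x cols[0,2) = 2x2
Op 6 cut(0, 0): punch at orig (6,0); cuts so far [(6, 0), (7, 0)]; region rows[6,8) x cols[0,2) = 2x2
Unfold 1 (reflect across v@2): 4 holes -> [(6, 0), (6, 3), (7, 0), (7, 3)]
Unfold 2 (reflect across v@4): 8 holes -> [(6, 0), (6, 3), (6, 4), (6, 7), (7, 0), (7, 3), (7, 4), (7, 7)]
Unfold 3 (reflect across h@6): 16 holes -> [(4, 0), (4, 3), (4, 4), (4, 7), (5, 0), (5, 3), (5, 4), (5, 7), (6, 0), (6, 3), (6, 4), (6, 7), (7, 0), (7, 3), (7, 4), (7, 7)]
Unfold 4 (reflect across h@4): 32 holes -> [(0, 0), (0, 3), (0, 4), (0, 7), (1, 0), (1, 3), (1, 4), (1, 7), (2, 0), (2, 3), (2, 4), (2, 7), (3, 0), (3, 3), (3, 4), (3, 7), (4, 0), (4, 3), (4, 4), (4, 7), (5, 0), (5, 3), (5, 4), (5, 7), (6, 0), (6, 3), (6, 4), (6, 7), (7, 0), (7, 3), (7, 4), (7, 7)]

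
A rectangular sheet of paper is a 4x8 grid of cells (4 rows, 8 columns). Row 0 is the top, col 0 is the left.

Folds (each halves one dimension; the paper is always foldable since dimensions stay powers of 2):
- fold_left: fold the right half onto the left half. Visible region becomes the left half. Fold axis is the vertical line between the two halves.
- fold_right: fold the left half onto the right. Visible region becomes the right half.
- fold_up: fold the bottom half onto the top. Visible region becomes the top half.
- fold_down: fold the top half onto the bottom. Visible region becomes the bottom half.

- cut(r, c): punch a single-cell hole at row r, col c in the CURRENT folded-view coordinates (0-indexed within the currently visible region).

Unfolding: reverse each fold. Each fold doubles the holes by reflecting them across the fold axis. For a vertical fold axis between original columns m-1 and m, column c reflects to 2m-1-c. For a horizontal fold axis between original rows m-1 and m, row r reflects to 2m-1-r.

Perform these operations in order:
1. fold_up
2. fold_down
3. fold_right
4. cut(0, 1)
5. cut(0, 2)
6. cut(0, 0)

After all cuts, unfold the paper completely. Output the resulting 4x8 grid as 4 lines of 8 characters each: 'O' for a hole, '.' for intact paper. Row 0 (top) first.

Op 1 fold_up: fold axis h@2; visible region now rows[0,2) x cols[0,8) = 2x8
Op 2 fold_down: fold axis h@1; visible region now rows[1,2) x cols[0,8) = 1x8
Op 3 fold_right: fold axis v@4; visible region now rows[1,2) x cols[4,8) = 1x4
Op 4 cut(0, 1): punch at orig (1,5); cuts so far [(1, 5)]; region rows[1,2) x cols[4,8) = 1x4
Op 5 cut(0, 2): punch at orig (1,6); cuts so far [(1, 5), (1, 6)]; region rows[1,2) x cols[4,8) = 1x4
Op 6 cut(0, 0): punch at orig (1,4); cuts so far [(1, 4), (1, 5), (1, 6)]; region rows[1,2) x cols[4,8) = 1x4
Unfold 1 (reflect across v@4): 6 holes -> [(1, 1), (1, 2), (1, 3), (1, 4), (1, 5), (1, 6)]
Unfold 2 (reflect across h@1): 12 holes -> [(0, 1), (0, 2), (0, 3), (0, 4), (0, 5), (0, 6), (1, 1), (1, 2), (1, 3), (1, 4), (1, 5), (1, 6)]
Unfold 3 (reflect across h@2): 24 holes -> [(0, 1), (0, 2), (0, 3), (0, 4), (0, 5), (0, 6), (1, 1), (1, 2), (1, 3), (1, 4), (1, 5), (1, 6), (2, 1), (2, 2), (2, 3), (2, 4), (2, 5), (2, 6), (3, 1), (3, 2), (3, 3), (3, 4), (3, 5), (3, 6)]

Answer: .OOOOOO.
.OOOOOO.
.OOOOOO.
.OOOOOO.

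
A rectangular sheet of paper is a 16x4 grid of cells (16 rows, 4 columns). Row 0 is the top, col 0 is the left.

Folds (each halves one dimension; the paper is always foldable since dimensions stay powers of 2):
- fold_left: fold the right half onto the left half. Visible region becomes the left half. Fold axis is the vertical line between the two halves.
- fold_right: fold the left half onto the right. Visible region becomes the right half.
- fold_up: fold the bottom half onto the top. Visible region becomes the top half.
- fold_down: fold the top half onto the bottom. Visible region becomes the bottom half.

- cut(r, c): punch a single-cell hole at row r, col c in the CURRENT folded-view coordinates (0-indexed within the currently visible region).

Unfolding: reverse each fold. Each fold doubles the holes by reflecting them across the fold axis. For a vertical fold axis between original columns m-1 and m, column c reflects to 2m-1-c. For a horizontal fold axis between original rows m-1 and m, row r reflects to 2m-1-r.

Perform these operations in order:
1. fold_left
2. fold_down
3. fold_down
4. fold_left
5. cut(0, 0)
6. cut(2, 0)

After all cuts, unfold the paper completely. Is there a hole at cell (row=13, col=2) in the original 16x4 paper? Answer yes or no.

Op 1 fold_left: fold axis v@2; visible region now rows[0,16) x cols[0,2) = 16x2
Op 2 fold_down: fold axis h@8; visible region now rows[8,16) x cols[0,2) = 8x2
Op 3 fold_down: fold axis h@12; visible region now rows[12,16) x cols[0,2) = 4x2
Op 4 fold_left: fold axis v@1; visible region now rows[12,16) x cols[0,1) = 4x1
Op 5 cut(0, 0): punch at orig (12,0); cuts so far [(12, 0)]; region rows[12,16) x cols[0,1) = 4x1
Op 6 cut(2, 0): punch at orig (14,0); cuts so far [(12, 0), (14, 0)]; region rows[12,16) x cols[0,1) = 4x1
Unfold 1 (reflect across v@1): 4 holes -> [(12, 0), (12, 1), (14, 0), (14, 1)]
Unfold 2 (reflect across h@12): 8 holes -> [(9, 0), (9, 1), (11, 0), (11, 1), (12, 0), (12, 1), (14, 0), (14, 1)]
Unfold 3 (reflect across h@8): 16 holes -> [(1, 0), (1, 1), (3, 0), (3, 1), (4, 0), (4, 1), (6, 0), (6, 1), (9, 0), (9, 1), (11, 0), (11, 1), (12, 0), (12, 1), (14, 0), (14, 1)]
Unfold 4 (reflect across v@2): 32 holes -> [(1, 0), (1, 1), (1, 2), (1, 3), (3, 0), (3, 1), (3, 2), (3, 3), (4, 0), (4, 1), (4, 2), (4, 3), (6, 0), (6, 1), (6, 2), (6, 3), (9, 0), (9, 1), (9, 2), (9, 3), (11, 0), (11, 1), (11, 2), (11, 3), (12, 0), (12, 1), (12, 2), (12, 3), (14, 0), (14, 1), (14, 2), (14, 3)]
Holes: [(1, 0), (1, 1), (1, 2), (1, 3), (3, 0), (3, 1), (3, 2), (3, 3), (4, 0), (4, 1), (4, 2), (4, 3), (6, 0), (6, 1), (6, 2), (6, 3), (9, 0), (9, 1), (9, 2), (9, 3), (11, 0), (11, 1), (11, 2), (11, 3), (12, 0), (12, 1), (12, 2), (12, 3), (14, 0), (14, 1), (14, 2), (14, 3)]

Answer: no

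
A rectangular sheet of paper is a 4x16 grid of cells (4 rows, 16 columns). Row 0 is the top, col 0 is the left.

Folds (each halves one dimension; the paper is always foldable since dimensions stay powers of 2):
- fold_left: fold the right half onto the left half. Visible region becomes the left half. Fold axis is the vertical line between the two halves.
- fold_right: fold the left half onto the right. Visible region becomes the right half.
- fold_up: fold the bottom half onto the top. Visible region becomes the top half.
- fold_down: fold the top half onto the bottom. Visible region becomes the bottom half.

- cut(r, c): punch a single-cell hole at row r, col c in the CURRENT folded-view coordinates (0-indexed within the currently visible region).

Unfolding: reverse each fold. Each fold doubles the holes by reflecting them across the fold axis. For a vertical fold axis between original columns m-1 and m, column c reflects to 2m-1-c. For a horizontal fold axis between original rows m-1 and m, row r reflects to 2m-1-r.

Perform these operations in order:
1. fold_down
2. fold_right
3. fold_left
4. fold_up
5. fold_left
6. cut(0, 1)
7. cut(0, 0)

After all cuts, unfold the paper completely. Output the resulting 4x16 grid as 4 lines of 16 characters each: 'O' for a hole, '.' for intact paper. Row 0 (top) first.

Op 1 fold_down: fold axis h@2; visible region now rows[2,4) x cols[0,16) = 2x16
Op 2 fold_right: fold axis v@8; visible region now rows[2,4) x cols[8,16) = 2x8
Op 3 fold_left: fold axis v@12; visible region now rows[2,4) x cols[8,12) = 2x4
Op 4 fold_up: fold axis h@3; visible region now rows[2,3) x cols[8,12) = 1x4
Op 5 fold_left: fold axis v@10; visible region now rows[2,3) x cols[8,10) = 1x2
Op 6 cut(0, 1): punch at orig (2,9); cuts so far [(2, 9)]; region rows[2,3) x cols[8,10) = 1x2
Op 7 cut(0, 0): punch at orig (2,8); cuts so far [(2, 8), (2, 9)]; region rows[2,3) x cols[8,10) = 1x2
Unfold 1 (reflect across v@10): 4 holes -> [(2, 8), (2, 9), (2, 10), (2, 11)]
Unfold 2 (reflect across h@3): 8 holes -> [(2, 8), (2, 9), (2, 10), (2, 11), (3, 8), (3, 9), (3, 10), (3, 11)]
Unfold 3 (reflect across v@12): 16 holes -> [(2, 8), (2, 9), (2, 10), (2, 11), (2, 12), (2, 13), (2, 14), (2, 15), (3, 8), (3, 9), (3, 10), (3, 11), (3, 12), (3, 13), (3, 14), (3, 15)]
Unfold 4 (reflect across v@8): 32 holes -> [(2, 0), (2, 1), (2, 2), (2, 3), (2, 4), (2, 5), (2, 6), (2, 7), (2, 8), (2, 9), (2, 10), (2, 11), (2, 12), (2, 13), (2, 14), (2, 15), (3, 0), (3, 1), (3, 2), (3, 3), (3, 4), (3, 5), (3, 6), (3, 7), (3, 8), (3, 9), (3, 10), (3, 11), (3, 12), (3, 13), (3, 14), (3, 15)]
Unfold 5 (reflect across h@2): 64 holes -> [(0, 0), (0, 1), (0, 2), (0, 3), (0, 4), (0, 5), (0, 6), (0, 7), (0, 8), (0, 9), (0, 10), (0, 11), (0, 12), (0, 13), (0, 14), (0, 15), (1, 0), (1, 1), (1, 2), (1, 3), (1, 4), (1, 5), (1, 6), (1, 7), (1, 8), (1, 9), (1, 10), (1, 11), (1, 12), (1, 13), (1, 14), (1, 15), (2, 0), (2, 1), (2, 2), (2, 3), (2, 4), (2, 5), (2, 6), (2, 7), (2, 8), (2, 9), (2, 10), (2, 11), (2, 12), (2, 13), (2, 14), (2, 15), (3, 0), (3, 1), (3, 2), (3, 3), (3, 4), (3, 5), (3, 6), (3, 7), (3, 8), (3, 9), (3, 10), (3, 11), (3, 12), (3, 13), (3, 14), (3, 15)]

Answer: OOOOOOOOOOOOOOOO
OOOOOOOOOOOOOOOO
OOOOOOOOOOOOOOOO
OOOOOOOOOOOOOOOO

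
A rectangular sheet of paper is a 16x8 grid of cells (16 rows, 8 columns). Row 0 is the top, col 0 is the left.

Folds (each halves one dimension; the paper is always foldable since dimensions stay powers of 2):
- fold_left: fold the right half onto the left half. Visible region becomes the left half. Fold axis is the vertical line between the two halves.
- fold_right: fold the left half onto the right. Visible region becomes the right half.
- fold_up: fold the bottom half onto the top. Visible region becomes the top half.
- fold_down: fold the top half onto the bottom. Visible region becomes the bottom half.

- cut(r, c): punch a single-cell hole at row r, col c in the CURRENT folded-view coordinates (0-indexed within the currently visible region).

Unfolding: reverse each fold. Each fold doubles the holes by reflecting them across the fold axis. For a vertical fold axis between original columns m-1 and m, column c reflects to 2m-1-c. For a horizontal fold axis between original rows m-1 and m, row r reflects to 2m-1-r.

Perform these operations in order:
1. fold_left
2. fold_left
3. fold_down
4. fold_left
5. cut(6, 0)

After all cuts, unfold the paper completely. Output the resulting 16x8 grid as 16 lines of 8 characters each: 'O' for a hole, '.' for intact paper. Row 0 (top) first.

Op 1 fold_left: fold axis v@4; visible region now rows[0,16) x cols[0,4) = 16x4
Op 2 fold_left: fold axis v@2; visible region now rows[0,16) x cols[0,2) = 16x2
Op 3 fold_down: fold axis h@8; visible region now rows[8,16) x cols[0,2) = 8x2
Op 4 fold_left: fold axis v@1; visible region now rows[8,16) x cols[0,1) = 8x1
Op 5 cut(6, 0): punch at orig (14,0); cuts so far [(14, 0)]; region rows[8,16) x cols[0,1) = 8x1
Unfold 1 (reflect across v@1): 2 holes -> [(14, 0), (14, 1)]
Unfold 2 (reflect across h@8): 4 holes -> [(1, 0), (1, 1), (14, 0), (14, 1)]
Unfold 3 (reflect across v@2): 8 holes -> [(1, 0), (1, 1), (1, 2), (1, 3), (14, 0), (14, 1), (14, 2), (14, 3)]
Unfold 4 (reflect across v@4): 16 holes -> [(1, 0), (1, 1), (1, 2), (1, 3), (1, 4), (1, 5), (1, 6), (1, 7), (14, 0), (14, 1), (14, 2), (14, 3), (14, 4), (14, 5), (14, 6), (14, 7)]

Answer: ........
OOOOOOOO
........
........
........
........
........
........
........
........
........
........
........
........
OOOOOOOO
........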